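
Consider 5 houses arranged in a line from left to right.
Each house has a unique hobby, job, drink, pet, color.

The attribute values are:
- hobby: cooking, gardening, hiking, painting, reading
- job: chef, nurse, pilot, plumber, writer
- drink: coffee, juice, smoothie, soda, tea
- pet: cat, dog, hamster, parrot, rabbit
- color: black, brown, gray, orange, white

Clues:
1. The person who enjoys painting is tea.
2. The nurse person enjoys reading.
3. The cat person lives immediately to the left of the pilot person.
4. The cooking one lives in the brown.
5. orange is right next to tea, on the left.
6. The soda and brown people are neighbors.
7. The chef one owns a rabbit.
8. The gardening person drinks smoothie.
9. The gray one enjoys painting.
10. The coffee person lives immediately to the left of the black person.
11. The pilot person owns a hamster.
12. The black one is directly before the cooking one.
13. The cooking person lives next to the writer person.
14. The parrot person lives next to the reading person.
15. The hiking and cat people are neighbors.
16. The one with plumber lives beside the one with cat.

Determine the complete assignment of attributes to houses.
Solution:

House | Hobby | Job | Drink | Pet | Color
-----------------------------------------
  1   | hiking | plumber | coffee | parrot | white
  2   | reading | nurse | soda | cat | black
  3   | cooking | pilot | juice | hamster | brown
  4   | gardening | writer | smoothie | dog | orange
  5   | painting | chef | tea | rabbit | gray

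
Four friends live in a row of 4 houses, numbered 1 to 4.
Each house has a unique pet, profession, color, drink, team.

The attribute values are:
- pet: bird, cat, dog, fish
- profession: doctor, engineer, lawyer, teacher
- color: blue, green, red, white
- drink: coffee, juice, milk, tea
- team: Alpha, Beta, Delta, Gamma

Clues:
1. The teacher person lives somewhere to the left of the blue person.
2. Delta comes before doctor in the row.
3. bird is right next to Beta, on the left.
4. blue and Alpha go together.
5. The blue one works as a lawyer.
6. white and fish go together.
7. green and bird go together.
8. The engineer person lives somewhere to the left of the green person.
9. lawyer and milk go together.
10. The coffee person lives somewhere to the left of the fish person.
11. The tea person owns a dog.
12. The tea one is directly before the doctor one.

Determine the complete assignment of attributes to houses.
Solution:

House | Pet | Profession | Color | Drink | Team
-----------------------------------------------
  1   | dog | engineer | red | tea | Delta
  2   | bird | doctor | green | coffee | Gamma
  3   | fish | teacher | white | juice | Beta
  4   | cat | lawyer | blue | milk | Alpha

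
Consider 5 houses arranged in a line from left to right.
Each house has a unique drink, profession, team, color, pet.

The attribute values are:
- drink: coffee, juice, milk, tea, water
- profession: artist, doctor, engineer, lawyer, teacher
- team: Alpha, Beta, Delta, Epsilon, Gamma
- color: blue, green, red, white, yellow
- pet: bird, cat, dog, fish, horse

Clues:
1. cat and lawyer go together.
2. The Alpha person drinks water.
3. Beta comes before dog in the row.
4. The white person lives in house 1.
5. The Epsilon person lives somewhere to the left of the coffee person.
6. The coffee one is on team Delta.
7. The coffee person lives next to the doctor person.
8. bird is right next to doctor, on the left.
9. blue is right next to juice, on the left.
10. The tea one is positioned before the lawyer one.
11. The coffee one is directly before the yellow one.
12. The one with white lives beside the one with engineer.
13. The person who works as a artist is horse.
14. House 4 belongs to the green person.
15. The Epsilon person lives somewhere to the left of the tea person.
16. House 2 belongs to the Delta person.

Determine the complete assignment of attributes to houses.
Solution:

House | Drink | Profession | Team | Color | Pet
-----------------------------------------------
  1   | milk | artist | Epsilon | white | horse
  2   | coffee | engineer | Delta | blue | bird
  3   | juice | doctor | Beta | yellow | fish
  4   | tea | teacher | Gamma | green | dog
  5   | water | lawyer | Alpha | red | cat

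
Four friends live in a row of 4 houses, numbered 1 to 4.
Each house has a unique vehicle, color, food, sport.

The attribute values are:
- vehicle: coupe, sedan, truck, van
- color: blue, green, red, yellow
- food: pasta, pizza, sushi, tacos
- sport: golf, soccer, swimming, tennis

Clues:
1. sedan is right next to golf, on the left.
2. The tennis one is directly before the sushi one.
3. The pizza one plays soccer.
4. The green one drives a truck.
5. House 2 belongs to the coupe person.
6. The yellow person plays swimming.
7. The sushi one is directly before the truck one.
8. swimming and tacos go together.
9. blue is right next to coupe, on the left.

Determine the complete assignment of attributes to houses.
Solution:

House | Vehicle | Color | Food | Sport
--------------------------------------
  1   | sedan | blue | pasta | tennis
  2   | coupe | red | sushi | golf
  3   | truck | green | pizza | soccer
  4   | van | yellow | tacos | swimming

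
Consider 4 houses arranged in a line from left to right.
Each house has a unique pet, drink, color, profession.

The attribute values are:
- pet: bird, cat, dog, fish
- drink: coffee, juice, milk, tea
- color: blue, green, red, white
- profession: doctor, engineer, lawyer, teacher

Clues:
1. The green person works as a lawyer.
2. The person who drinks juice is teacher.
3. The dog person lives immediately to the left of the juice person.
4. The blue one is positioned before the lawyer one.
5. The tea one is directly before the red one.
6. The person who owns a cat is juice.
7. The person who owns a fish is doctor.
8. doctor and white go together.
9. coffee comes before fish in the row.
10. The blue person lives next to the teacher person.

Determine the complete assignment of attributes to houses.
Solution:

House | Pet | Drink | Color | Profession
----------------------------------------
  1   | dog | tea | blue | engineer
  2   | cat | juice | red | teacher
  3   | bird | coffee | green | lawyer
  4   | fish | milk | white | doctor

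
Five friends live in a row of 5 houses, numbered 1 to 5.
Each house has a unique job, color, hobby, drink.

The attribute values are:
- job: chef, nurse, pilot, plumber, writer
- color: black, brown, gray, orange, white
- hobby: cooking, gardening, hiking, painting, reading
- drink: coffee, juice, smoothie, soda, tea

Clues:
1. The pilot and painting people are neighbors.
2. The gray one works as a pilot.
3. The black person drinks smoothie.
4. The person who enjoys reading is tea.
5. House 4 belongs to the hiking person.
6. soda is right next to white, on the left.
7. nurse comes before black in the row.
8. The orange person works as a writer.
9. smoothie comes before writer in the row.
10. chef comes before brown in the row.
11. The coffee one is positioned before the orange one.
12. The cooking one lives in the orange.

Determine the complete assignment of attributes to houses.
Solution:

House | Job | Color | Hobby | Drink
-----------------------------------
  1   | pilot | gray | gardening | soda
  2   | chef | white | painting | coffee
  3   | nurse | brown | reading | tea
  4   | plumber | black | hiking | smoothie
  5   | writer | orange | cooking | juice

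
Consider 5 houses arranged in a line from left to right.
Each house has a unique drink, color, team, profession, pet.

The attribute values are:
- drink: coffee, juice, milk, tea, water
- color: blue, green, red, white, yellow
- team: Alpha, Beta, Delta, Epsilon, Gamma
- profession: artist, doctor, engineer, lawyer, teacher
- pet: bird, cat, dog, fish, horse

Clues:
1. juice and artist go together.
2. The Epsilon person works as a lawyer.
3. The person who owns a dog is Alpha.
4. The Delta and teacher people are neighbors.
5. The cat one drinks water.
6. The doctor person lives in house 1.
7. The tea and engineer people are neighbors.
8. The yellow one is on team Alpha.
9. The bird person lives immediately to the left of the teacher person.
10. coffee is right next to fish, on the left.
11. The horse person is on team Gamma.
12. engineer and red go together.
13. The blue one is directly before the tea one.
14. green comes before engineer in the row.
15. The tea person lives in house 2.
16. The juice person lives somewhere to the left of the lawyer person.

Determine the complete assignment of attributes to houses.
Solution:

House | Drink | Color | Team | Profession | Pet
-----------------------------------------------
  1   | coffee | blue | Delta | doctor | bird
  2   | tea | green | Beta | teacher | fish
  3   | milk | red | Gamma | engineer | horse
  4   | juice | yellow | Alpha | artist | dog
  5   | water | white | Epsilon | lawyer | cat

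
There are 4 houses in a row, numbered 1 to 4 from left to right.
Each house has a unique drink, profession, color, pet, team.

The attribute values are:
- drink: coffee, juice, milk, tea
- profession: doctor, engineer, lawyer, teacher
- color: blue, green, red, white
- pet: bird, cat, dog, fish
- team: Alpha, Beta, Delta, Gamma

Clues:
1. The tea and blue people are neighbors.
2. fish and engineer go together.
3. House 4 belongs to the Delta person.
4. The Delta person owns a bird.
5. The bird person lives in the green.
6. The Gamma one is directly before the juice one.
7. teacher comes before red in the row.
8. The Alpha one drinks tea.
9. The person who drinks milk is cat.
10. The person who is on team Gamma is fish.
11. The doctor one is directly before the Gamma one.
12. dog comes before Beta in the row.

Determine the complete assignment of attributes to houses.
Solution:

House | Drink | Profession | Color | Pet | Team
-----------------------------------------------
  1   | tea | teacher | white | dog | Alpha
  2   | milk | doctor | blue | cat | Beta
  3   | coffee | engineer | red | fish | Gamma
  4   | juice | lawyer | green | bird | Delta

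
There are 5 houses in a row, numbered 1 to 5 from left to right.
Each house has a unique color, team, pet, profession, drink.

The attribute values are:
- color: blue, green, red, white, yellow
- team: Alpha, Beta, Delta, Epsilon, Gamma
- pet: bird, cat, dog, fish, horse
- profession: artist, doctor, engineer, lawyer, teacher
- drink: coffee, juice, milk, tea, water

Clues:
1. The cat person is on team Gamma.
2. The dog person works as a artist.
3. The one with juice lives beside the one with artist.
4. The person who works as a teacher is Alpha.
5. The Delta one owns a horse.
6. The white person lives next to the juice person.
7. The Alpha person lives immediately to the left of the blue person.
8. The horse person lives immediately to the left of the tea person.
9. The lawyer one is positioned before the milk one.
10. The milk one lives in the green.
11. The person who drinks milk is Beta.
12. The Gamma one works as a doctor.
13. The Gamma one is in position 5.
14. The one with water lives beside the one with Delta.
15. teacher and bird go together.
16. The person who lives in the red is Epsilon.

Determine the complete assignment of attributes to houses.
Solution:

House | Color | Team | Pet | Profession | Drink
-----------------------------------------------
  1   | white | Alpha | bird | teacher | water
  2   | blue | Delta | horse | lawyer | juice
  3   | red | Epsilon | dog | artist | tea
  4   | green | Beta | fish | engineer | milk
  5   | yellow | Gamma | cat | doctor | coffee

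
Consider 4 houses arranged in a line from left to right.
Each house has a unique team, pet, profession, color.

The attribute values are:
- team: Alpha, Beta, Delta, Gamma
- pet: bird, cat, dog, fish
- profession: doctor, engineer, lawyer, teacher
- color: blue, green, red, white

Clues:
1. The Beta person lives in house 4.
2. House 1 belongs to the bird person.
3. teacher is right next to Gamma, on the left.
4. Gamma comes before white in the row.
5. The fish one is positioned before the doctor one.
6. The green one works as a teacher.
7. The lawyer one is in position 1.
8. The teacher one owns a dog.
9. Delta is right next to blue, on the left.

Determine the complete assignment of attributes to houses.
Solution:

House | Team | Pet | Profession | Color
---------------------------------------
  1   | Alpha | bird | lawyer | red
  2   | Delta | dog | teacher | green
  3   | Gamma | fish | engineer | blue
  4   | Beta | cat | doctor | white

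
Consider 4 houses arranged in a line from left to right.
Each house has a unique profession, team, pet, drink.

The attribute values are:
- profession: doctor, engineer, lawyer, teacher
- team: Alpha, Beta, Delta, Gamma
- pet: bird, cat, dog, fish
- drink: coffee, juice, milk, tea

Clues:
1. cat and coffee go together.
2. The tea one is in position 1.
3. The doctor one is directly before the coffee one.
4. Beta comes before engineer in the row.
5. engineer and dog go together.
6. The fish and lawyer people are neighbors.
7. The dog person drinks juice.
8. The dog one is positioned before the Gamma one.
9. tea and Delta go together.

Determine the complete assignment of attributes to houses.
Solution:

House | Profession | Team | Pet | Drink
---------------------------------------
  1   | doctor | Delta | fish | tea
  2   | lawyer | Beta | cat | coffee
  3   | engineer | Alpha | dog | juice
  4   | teacher | Gamma | bird | milk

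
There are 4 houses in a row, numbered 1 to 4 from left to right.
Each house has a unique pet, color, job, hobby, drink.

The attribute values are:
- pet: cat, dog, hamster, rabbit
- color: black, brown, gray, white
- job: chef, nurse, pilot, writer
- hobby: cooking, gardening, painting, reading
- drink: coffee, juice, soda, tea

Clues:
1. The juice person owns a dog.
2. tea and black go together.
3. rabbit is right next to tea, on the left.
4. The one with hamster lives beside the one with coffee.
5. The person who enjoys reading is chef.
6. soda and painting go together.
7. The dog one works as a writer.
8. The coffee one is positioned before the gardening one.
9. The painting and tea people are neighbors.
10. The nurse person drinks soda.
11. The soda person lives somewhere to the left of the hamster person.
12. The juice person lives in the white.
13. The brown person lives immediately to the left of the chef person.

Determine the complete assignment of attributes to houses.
Solution:

House | Pet | Color | Job | Hobby | Drink
-----------------------------------------
  1   | rabbit | brown | nurse | painting | soda
  2   | hamster | black | chef | reading | tea
  3   | cat | gray | pilot | cooking | coffee
  4   | dog | white | writer | gardening | juice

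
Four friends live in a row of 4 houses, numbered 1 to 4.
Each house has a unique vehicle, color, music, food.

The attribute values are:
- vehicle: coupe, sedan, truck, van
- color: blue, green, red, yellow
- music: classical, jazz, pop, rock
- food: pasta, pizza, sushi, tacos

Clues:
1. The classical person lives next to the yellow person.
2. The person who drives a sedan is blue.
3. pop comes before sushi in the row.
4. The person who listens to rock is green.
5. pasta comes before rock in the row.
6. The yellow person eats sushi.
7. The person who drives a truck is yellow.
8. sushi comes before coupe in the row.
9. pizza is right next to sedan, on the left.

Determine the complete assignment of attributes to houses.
Solution:

House | Vehicle | Color | Music | Food
--------------------------------------
  1   | van | red | pop | pizza
  2   | sedan | blue | classical | pasta
  3   | truck | yellow | jazz | sushi
  4   | coupe | green | rock | tacos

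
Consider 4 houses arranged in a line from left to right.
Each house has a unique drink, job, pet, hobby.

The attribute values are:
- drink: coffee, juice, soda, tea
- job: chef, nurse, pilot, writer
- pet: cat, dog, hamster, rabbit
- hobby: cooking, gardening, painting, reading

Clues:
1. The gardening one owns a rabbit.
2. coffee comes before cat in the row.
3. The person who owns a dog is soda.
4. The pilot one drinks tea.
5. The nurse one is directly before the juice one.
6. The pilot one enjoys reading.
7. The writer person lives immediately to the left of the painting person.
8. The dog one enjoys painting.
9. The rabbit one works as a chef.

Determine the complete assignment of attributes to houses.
Solution:

House | Drink | Job | Pet | Hobby
---------------------------------
  1   | coffee | writer | hamster | cooking
  2   | soda | nurse | dog | painting
  3   | juice | chef | rabbit | gardening
  4   | tea | pilot | cat | reading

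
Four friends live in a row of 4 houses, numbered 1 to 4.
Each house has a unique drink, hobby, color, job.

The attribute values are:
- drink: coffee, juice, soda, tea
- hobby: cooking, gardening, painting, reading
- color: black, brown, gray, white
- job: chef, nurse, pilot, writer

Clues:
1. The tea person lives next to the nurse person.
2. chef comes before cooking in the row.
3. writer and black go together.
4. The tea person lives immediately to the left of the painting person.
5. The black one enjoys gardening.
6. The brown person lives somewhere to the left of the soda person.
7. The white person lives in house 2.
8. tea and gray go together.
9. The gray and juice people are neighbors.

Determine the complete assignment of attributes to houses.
Solution:

House | Drink | Hobby | Color | Job
-----------------------------------
  1   | tea | reading | gray | chef
  2   | juice | painting | white | nurse
  3   | coffee | cooking | brown | pilot
  4   | soda | gardening | black | writer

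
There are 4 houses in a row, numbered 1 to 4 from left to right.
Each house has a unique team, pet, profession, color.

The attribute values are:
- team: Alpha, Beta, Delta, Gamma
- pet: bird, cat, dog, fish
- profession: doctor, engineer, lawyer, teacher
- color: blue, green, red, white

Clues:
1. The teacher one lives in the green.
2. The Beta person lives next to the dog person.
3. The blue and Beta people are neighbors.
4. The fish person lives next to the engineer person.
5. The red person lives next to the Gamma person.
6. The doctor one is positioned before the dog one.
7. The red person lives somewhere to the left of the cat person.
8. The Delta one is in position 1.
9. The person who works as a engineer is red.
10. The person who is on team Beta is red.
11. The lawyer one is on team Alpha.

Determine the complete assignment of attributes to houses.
Solution:

House | Team | Pet | Profession | Color
---------------------------------------
  1   | Delta | fish | doctor | blue
  2   | Beta | bird | engineer | red
  3   | Gamma | dog | teacher | green
  4   | Alpha | cat | lawyer | white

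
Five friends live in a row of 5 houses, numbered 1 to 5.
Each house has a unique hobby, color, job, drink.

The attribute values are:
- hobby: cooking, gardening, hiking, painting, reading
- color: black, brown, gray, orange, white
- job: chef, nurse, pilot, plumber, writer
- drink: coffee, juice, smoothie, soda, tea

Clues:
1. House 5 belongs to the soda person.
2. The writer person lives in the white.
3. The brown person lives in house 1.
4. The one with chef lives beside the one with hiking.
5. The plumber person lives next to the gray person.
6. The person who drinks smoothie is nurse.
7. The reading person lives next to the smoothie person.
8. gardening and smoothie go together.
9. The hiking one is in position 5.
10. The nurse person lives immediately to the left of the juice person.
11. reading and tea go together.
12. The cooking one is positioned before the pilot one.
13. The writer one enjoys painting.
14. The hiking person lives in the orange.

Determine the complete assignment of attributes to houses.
Solution:

House | Hobby | Color | Job | Drink
-----------------------------------
  1   | reading | brown | plumber | tea
  2   | gardening | gray | nurse | smoothie
  3   | painting | white | writer | juice
  4   | cooking | black | chef | coffee
  5   | hiking | orange | pilot | soda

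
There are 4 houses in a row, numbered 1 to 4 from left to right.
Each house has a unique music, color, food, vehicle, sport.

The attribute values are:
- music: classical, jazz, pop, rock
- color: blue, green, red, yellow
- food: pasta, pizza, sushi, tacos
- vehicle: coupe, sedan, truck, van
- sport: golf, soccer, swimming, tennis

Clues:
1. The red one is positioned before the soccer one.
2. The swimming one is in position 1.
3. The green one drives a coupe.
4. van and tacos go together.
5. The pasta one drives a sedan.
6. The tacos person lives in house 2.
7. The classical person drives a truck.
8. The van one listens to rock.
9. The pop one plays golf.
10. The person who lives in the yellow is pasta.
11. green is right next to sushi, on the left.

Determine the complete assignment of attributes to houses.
Solution:

House | Music | Color | Food | Vehicle | Sport
----------------------------------------------
  1   | jazz | yellow | pasta | sedan | swimming
  2   | rock | red | tacos | van | tennis
  3   | pop | green | pizza | coupe | golf
  4   | classical | blue | sushi | truck | soccer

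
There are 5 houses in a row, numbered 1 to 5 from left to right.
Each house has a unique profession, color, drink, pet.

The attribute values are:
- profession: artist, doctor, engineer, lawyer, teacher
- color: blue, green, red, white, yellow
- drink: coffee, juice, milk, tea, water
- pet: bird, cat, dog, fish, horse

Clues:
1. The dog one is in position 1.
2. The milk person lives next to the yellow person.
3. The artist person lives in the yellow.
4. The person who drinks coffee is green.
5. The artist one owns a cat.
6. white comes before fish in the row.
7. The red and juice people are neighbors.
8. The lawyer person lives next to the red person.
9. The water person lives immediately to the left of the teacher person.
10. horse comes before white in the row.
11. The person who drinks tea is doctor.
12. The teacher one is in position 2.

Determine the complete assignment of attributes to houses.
Solution:

House | Profession | Color | Drink | Pet
----------------------------------------
  1   | lawyer | blue | water | dog
  2   | teacher | red | milk | horse
  3   | artist | yellow | juice | cat
  4   | doctor | white | tea | bird
  5   | engineer | green | coffee | fish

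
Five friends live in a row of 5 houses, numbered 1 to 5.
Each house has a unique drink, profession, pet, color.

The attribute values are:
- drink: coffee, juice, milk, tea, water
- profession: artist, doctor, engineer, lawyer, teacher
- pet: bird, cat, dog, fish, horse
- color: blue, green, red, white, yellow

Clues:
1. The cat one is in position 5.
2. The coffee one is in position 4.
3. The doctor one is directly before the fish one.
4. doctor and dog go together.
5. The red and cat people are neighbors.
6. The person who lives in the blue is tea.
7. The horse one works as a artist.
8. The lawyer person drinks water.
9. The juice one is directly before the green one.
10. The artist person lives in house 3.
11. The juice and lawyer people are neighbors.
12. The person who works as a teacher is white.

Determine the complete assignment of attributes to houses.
Solution:

House | Drink | Profession | Pet | Color
----------------------------------------
  1   | juice | doctor | dog | yellow
  2   | water | lawyer | fish | green
  3   | tea | artist | horse | blue
  4   | coffee | engineer | bird | red
  5   | milk | teacher | cat | white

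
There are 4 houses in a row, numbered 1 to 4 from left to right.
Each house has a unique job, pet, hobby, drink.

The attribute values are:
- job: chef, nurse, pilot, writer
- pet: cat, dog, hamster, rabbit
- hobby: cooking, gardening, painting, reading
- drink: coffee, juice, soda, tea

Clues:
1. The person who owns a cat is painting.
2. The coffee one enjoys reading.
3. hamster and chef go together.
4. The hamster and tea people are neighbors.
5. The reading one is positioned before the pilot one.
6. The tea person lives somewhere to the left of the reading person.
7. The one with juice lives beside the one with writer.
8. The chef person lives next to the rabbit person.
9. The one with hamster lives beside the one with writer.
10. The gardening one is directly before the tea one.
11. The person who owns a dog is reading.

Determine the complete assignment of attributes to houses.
Solution:

House | Job | Pet | Hobby | Drink
---------------------------------
  1   | chef | hamster | gardening | juice
  2   | writer | rabbit | cooking | tea
  3   | nurse | dog | reading | coffee
  4   | pilot | cat | painting | soda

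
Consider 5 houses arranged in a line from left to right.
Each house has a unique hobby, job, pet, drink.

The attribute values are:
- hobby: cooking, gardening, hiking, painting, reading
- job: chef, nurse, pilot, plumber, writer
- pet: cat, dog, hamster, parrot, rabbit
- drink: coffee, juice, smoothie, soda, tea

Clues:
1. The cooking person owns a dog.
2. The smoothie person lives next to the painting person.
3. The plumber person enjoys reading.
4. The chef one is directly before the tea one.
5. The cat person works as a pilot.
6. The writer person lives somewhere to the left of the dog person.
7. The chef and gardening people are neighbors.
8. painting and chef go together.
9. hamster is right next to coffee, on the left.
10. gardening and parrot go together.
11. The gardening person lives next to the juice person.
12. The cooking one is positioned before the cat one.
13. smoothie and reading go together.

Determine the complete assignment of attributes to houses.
Solution:

House | Hobby | Job | Pet | Drink
---------------------------------
  1   | reading | plumber | hamster | smoothie
  2   | painting | chef | rabbit | coffee
  3   | gardening | writer | parrot | tea
  4   | cooking | nurse | dog | juice
  5   | hiking | pilot | cat | soda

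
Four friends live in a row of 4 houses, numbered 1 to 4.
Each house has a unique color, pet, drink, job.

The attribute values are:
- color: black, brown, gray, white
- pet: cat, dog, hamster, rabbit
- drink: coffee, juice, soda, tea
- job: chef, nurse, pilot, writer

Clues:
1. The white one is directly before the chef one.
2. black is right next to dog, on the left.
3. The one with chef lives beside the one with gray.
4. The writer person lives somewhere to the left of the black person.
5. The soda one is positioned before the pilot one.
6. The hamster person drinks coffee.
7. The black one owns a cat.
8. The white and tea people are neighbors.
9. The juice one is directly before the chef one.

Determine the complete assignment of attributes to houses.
Solution:

House | Color | Pet | Drink | Job
---------------------------------
  1   | white | rabbit | juice | writer
  2   | black | cat | tea | chef
  3   | gray | dog | soda | nurse
  4   | brown | hamster | coffee | pilot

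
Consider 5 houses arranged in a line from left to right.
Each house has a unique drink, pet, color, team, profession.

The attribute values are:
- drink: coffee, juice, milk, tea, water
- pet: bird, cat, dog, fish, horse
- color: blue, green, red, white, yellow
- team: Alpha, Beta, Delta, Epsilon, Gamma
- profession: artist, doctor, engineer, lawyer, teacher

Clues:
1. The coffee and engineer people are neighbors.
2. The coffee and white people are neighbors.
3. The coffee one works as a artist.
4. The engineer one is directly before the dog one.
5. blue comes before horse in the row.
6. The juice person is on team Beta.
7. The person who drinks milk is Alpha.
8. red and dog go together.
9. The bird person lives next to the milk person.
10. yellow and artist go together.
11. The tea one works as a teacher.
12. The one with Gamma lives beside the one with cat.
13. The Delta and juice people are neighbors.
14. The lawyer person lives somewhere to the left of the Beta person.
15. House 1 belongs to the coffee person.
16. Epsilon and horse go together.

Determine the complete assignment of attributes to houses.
Solution:

House | Drink | Pet | Color | Team | Profession
-----------------------------------------------
  1   | coffee | bird | yellow | Gamma | artist
  2   | milk | cat | white | Alpha | engineer
  3   | water | dog | red | Delta | lawyer
  4   | juice | fish | blue | Beta | doctor
  5   | tea | horse | green | Epsilon | teacher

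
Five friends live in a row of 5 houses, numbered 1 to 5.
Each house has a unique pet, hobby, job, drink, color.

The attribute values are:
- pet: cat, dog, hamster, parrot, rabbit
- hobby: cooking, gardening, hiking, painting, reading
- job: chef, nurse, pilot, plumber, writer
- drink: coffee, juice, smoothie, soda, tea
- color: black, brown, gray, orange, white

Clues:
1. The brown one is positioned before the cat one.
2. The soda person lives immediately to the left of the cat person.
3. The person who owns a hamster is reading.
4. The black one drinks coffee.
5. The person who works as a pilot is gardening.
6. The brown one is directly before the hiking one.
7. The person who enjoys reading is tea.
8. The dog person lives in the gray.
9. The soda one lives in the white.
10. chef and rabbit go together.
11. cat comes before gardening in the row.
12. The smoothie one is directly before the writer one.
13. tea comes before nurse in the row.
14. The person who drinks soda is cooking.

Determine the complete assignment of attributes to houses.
Solution:

House | Pet | Hobby | Job | Drink | Color
-----------------------------------------
  1   | hamster | reading | plumber | tea | brown
  2   | rabbit | hiking | chef | smoothie | orange
  3   | parrot | cooking | writer | soda | white
  4   | cat | painting | nurse | coffee | black
  5   | dog | gardening | pilot | juice | gray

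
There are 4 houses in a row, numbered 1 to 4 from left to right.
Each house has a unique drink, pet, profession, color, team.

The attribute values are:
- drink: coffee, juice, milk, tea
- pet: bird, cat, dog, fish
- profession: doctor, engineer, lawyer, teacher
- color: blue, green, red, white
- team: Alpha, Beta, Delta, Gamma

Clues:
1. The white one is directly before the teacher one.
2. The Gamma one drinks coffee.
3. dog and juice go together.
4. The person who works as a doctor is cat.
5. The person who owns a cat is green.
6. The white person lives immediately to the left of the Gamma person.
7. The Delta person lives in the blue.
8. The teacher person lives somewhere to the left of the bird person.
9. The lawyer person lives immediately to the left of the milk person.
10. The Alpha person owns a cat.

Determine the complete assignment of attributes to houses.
Solution:

House | Drink | Pet | Profession | Color | Team
-----------------------------------------------
  1   | juice | dog | engineer | white | Beta
  2   | coffee | fish | teacher | red | Gamma
  3   | tea | bird | lawyer | blue | Delta
  4   | milk | cat | doctor | green | Alpha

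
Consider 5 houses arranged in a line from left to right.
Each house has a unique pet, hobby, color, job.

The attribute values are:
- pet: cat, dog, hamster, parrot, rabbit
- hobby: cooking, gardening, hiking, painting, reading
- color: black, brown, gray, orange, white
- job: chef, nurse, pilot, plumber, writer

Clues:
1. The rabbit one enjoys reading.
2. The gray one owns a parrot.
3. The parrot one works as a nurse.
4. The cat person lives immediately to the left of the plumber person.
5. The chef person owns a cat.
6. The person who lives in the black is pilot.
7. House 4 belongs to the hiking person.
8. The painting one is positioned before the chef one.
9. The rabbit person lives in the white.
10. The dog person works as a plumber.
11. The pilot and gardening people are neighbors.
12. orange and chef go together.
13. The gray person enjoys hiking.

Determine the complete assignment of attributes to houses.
Solution:

House | Pet | Hobby | Color | Job
---------------------------------
  1   | hamster | painting | black | pilot
  2   | cat | gardening | orange | chef
  3   | dog | cooking | brown | plumber
  4   | parrot | hiking | gray | nurse
  5   | rabbit | reading | white | writer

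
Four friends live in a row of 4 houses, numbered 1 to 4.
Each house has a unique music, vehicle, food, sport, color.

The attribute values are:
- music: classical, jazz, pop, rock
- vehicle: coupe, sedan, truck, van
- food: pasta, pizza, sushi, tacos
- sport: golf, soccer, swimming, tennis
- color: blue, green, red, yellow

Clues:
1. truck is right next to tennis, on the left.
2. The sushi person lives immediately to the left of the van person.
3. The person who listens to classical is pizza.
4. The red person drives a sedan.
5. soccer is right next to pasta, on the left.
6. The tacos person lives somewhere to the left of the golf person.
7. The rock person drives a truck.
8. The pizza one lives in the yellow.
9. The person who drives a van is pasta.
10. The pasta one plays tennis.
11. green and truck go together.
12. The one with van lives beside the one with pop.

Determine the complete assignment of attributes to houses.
Solution:

House | Music | Vehicle | Food | Sport | Color
----------------------------------------------
  1   | rock | truck | sushi | soccer | green
  2   | jazz | van | pasta | tennis | blue
  3   | pop | sedan | tacos | swimming | red
  4   | classical | coupe | pizza | golf | yellow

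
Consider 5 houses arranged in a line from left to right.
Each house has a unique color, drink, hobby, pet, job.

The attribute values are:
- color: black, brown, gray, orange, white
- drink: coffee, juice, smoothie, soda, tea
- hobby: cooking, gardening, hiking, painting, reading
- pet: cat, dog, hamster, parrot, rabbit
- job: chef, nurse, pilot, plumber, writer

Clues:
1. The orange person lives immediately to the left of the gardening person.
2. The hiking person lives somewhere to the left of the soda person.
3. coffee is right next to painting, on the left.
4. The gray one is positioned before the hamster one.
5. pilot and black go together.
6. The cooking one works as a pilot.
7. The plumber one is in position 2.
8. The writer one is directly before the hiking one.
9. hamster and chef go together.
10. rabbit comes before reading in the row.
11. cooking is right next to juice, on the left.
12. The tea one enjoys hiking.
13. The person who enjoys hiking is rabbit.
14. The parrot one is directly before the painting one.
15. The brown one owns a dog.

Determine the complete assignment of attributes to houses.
Solution:

House | Color | Drink | Hobby | Pet | Job
-----------------------------------------
  1   | black | coffee | cooking | parrot | pilot
  2   | orange | juice | painting | cat | plumber
  3   | brown | smoothie | gardening | dog | writer
  4   | gray | tea | hiking | rabbit | nurse
  5   | white | soda | reading | hamster | chef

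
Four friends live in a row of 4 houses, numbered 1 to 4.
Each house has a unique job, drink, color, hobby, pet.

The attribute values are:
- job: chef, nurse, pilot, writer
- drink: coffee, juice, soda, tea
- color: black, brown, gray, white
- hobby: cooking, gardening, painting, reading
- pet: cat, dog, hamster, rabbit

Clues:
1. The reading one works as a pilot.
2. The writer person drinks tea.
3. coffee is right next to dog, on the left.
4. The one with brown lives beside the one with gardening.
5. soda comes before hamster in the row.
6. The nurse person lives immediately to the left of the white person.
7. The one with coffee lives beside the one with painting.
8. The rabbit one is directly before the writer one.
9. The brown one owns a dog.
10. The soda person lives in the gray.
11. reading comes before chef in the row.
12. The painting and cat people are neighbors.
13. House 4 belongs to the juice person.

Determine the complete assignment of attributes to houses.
Solution:

House | Job | Drink | Color | Hobby | Pet
-----------------------------------------
  1   | pilot | coffee | black | reading | rabbit
  2   | writer | tea | brown | painting | dog
  3   | nurse | soda | gray | gardening | cat
  4   | chef | juice | white | cooking | hamster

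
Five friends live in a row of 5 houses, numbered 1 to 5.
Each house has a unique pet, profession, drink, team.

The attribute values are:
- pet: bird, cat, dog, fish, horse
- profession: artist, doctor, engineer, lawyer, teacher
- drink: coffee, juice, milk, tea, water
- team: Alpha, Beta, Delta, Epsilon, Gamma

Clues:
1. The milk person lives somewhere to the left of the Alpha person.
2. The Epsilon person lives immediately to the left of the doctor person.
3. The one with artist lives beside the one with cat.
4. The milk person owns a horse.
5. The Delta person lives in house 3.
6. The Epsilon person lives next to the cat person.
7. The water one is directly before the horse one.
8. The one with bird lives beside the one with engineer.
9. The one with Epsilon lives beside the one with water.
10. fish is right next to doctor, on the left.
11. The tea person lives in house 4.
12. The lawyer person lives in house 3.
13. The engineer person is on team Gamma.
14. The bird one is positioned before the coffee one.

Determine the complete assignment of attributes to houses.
Solution:

House | Pet | Profession | Drink | Team
---------------------------------------
  1   | fish | artist | juice | Epsilon
  2   | cat | doctor | water | Beta
  3   | horse | lawyer | milk | Delta
  4   | bird | teacher | tea | Alpha
  5   | dog | engineer | coffee | Gamma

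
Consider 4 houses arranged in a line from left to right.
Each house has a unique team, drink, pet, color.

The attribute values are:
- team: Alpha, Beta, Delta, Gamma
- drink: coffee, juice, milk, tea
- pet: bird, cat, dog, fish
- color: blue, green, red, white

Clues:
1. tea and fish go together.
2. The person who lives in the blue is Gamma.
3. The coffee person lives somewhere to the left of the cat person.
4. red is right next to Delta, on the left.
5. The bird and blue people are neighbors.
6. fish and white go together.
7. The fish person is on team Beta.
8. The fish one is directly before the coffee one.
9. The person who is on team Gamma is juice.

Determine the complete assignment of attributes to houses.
Solution:

House | Team | Drink | Pet | Color
----------------------------------
  1   | Beta | tea | fish | white
  2   | Alpha | coffee | dog | red
  3   | Delta | milk | bird | green
  4   | Gamma | juice | cat | blue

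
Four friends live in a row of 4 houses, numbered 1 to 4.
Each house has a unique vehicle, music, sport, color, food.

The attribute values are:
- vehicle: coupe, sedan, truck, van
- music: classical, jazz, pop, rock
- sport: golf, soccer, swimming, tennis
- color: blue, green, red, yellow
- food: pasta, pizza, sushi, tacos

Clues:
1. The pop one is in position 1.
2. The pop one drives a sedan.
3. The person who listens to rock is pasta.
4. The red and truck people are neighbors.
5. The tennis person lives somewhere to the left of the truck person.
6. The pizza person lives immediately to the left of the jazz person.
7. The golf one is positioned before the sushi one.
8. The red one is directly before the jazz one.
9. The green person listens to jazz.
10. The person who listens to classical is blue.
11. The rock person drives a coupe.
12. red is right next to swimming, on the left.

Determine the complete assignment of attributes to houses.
Solution:

House | Vehicle | Music | Sport | Color | Food
----------------------------------------------
  1   | sedan | pop | tennis | red | pizza
  2   | truck | jazz | swimming | green | tacos
  3   | coupe | rock | golf | yellow | pasta
  4   | van | classical | soccer | blue | sushi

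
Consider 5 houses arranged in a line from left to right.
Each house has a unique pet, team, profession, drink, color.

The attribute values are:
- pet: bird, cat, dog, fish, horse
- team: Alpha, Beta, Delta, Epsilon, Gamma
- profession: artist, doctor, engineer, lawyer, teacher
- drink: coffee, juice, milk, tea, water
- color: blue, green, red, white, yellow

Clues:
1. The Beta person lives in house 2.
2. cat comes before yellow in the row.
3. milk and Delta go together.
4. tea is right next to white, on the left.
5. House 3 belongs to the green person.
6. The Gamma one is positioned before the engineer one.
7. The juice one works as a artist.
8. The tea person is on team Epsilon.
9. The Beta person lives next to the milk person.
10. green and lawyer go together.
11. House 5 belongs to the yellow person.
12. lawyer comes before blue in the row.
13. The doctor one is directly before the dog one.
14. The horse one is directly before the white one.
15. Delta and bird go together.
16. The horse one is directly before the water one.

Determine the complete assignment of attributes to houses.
Solution:

House | Pet | Team | Profession | Drink | Color
-----------------------------------------------
  1   | horse | Epsilon | doctor | tea | red
  2   | dog | Beta | teacher | water | white
  3   | bird | Delta | lawyer | milk | green
  4   | cat | Gamma | artist | juice | blue
  5   | fish | Alpha | engineer | coffee | yellow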